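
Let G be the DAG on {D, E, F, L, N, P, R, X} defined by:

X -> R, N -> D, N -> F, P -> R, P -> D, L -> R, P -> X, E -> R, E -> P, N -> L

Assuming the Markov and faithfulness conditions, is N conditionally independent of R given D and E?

There are 4 undirected paths between N and R; checking each against the conditioning set {D, E}:
Path 1: N → L → R
  L is a chain and L is not conditioned on — no node blocks this path, so it is active.
Path 2: N → D ← P ← E → R
  E is a fork here and E is conditioned on, so the path is blocked at E.
Path 3: N → D ← P → R
  D is a collider and D is conditioned on, which opens it; P is a fork and P is not conditioned on — no node blocks this path, so it is active.
Path 4: N → D ← P → X → R
  D is a collider and D is conditioned on, which opens it; P is a fork and P is not conditioned on; X is a chain and X is not conditioned on — no node blocks this path, so it is active.
At least one path is unblocked, so d-separation fails.

No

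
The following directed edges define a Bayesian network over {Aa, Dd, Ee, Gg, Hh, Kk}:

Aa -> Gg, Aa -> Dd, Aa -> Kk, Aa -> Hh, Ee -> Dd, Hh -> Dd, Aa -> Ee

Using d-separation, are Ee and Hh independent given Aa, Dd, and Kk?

No

Enumerating the 4 paths from Ee to Hh and testing each for blocking by {Aa, Dd, Kk}:
Path 1: Ee ← Aa → Hh
  Aa is a fork here and Aa is conditioned on, so the path is blocked at Aa.
Path 2: Ee ← Aa → Dd ← Hh
  Aa is a fork here and Aa is conditioned on, so the path is blocked at Aa.
Path 3: Ee → Dd ← Aa → Hh
  Aa is a fork here and Aa is conditioned on, so the path is blocked at Aa.
Path 4: Ee → Dd ← Hh
  Dd is a collider and Dd is conditioned on, which opens it — no node blocks this path, so it is active.
Because an active path exists, Ee and Hh are not d-separated.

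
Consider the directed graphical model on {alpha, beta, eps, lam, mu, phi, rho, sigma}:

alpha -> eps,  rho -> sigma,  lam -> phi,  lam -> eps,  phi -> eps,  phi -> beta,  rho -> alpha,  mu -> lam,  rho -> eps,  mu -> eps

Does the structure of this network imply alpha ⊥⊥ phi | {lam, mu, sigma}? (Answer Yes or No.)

We examine all 6 paths between alpha and phi:
Path 1: alpha → eps ← phi
  eps is a collider here and neither eps nor any of its descendants is conditioned on, so the collider stays closed — the path is blocked at eps.
Path 2: alpha → eps ← mu → lam → phi
  eps is a collider here and neither eps nor any of its descendants is conditioned on, so the collider stays closed — the path is blocked at eps.
Path 3: alpha → eps ← lam → phi
  eps is a collider here and neither eps nor any of its descendants is conditioned on, so the collider stays closed — the path is blocked at eps.
Path 4: alpha ← rho → eps ← phi
  eps is a collider here and neither eps nor any of its descendants is conditioned on, so the collider stays closed — the path is blocked at eps.
Path 5: alpha ← rho → eps ← mu → lam → phi
  eps is a collider here and neither eps nor any of its descendants is conditioned on, so the collider stays closed — the path is blocked at eps.
Path 6: alpha ← rho → eps ← lam → phi
  eps is a collider here and neither eps nor any of its descendants is conditioned on, so the collider stays closed — the path is blocked at eps.
Since every path is blocked, d-separation holds.

Yes — alpha and phi are d-separated given {lam, mu, sigma}.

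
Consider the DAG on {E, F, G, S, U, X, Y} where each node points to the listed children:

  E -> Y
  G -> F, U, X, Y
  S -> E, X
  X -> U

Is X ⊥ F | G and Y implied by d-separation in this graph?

Yes

We examine all 3 paths between X and F:
Path 1: X ← G → F
  G is a fork here and G is conditioned on, so the path is blocked at G.
Path 2: X → U ← G → F
  U is a collider here and neither U nor any of its descendants is conditioned on, so the collider stays closed — the path is blocked at U.
Path 3: X ← S → E → Y ← G → F
  G is a fork here and G is conditioned on, so the path is blocked at G.
Every path is blocked, so X and F are d-separated given {G, Y}.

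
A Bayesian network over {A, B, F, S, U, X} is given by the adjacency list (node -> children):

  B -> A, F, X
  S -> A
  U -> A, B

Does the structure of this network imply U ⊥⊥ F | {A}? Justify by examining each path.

No

Enumerating the 2 paths from U to F and testing each for blocking by {A}:
  1. U → B → F — B:chain[open] ⇒ active
  2. U → A ← B → F — A:collider[open]; B:fork[open] ⇒ active
At least one path is unblocked, so d-separation fails.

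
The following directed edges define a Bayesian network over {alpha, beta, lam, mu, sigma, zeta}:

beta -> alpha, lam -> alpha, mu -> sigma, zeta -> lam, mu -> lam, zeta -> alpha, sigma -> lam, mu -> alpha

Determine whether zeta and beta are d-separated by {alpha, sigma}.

We examine all 4 paths between zeta and beta:
Path 1: zeta → alpha ← beta
  alpha is a collider and alpha is conditioned on, which opens it — no node blocks this path, so it is active.
Path 2: zeta → lam ← sigma ← mu → alpha ← beta
  sigma is a chain here and sigma is conditioned on, so the path is blocked at sigma.
Path 3: zeta → lam → alpha ← beta
  lam is a chain and lam is not conditioned on; alpha is a collider and alpha is conditioned on, which opens it — no node blocks this path, so it is active.
Path 4: zeta → lam ← mu → alpha ← beta
  lam is a collider and its descendant alpha is conditioned on, which opens it; mu is a fork and mu is not conditioned on; alpha is a collider and alpha is conditioned on, which opens it — no node blocks this path, so it is active.
At least one path is unblocked, so d-separation fails.

No — zeta and beta are not d-separated given {alpha, sigma}.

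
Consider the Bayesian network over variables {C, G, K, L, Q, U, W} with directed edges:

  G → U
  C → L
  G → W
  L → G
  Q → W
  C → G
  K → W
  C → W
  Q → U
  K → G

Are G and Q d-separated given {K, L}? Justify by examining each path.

Enumerating the 5 paths from G to Q and testing each for blocking by {K, L}:
Path 1: G → U ← Q
  U is a collider here and neither U nor any of its descendants is conditioned on, so the collider stays closed — the path is blocked at U.
Path 2: G ← C → W ← Q
  W is a collider here and neither W nor any of its descendants is conditioned on, so the collider stays closed — the path is blocked at W.
Path 3: G → W ← Q
  W is a collider here and neither W nor any of its descendants is conditioned on, so the collider stays closed — the path is blocked at W.
Path 4: G ← K → W ← Q
  K is a fork here and K is conditioned on, so the path is blocked at K.
Path 5: G ← L ← C → W ← Q
  L is a chain here and L is conditioned on, so the path is blocked at L.
Every path is blocked, so G and Q are d-separated given {K, L}.

Yes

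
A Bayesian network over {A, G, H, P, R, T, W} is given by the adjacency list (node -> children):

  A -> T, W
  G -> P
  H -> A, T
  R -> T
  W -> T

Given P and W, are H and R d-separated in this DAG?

Yes — H and R are d-separated given {P, W}.

There are 3 undirected paths between H and R; checking each against the conditioning set {P, W}:
  1. H → A → T ← R — A:chain[open]; T:collider[blocks] ⇒ blocked
  2. H → A → W → T ← R — A:chain[open]; W:chain[blocks]; T:collider[blocks] ⇒ blocked
  3. H → T ← R — T:collider[blocks] ⇒ blocked
Every path is blocked, so H and R are d-separated given {P, W}.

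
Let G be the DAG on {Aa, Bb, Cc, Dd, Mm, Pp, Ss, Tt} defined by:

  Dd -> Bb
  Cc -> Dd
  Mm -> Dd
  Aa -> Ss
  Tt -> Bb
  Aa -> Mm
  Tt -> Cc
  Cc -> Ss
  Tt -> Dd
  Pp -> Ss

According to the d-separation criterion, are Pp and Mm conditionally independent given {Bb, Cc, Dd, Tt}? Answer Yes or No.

We examine all 4 paths between Pp and Mm:
Path 1: Pp → Ss ← Cc → Dd ← Mm
  Ss is a collider here and neither Ss nor any of its descendants is conditioned on, so the collider stays closed — the path is blocked at Ss.
Path 2: Pp → Ss ← Cc ← Tt → Dd ← Mm
  Ss is a collider here and neither Ss nor any of its descendants is conditioned on, so the collider stays closed — the path is blocked at Ss.
Path 3: Pp → Ss ← Cc ← Tt → Bb ← Dd ← Mm
  Ss is a collider here and neither Ss nor any of its descendants is conditioned on, so the collider stays closed — the path is blocked at Ss.
Path 4: Pp → Ss ← Aa → Mm
  Ss is a collider here and neither Ss nor any of its descendants is conditioned on, so the collider stays closed — the path is blocked at Ss.
All paths are blocked; Pp ⊥ Mm | {Bb, Cc, Dd, Tt} holds.

Yes — Pp and Mm are d-separated given {Bb, Cc, Dd, Tt}.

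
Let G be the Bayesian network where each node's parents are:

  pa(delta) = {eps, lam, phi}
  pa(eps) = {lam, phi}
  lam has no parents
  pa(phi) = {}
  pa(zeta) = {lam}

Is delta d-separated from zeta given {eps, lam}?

There are 3 undirected paths between delta and zeta; checking each against the conditioning set {eps, lam}:
  1. delta ← eps ← lam → zeta — eps:chain[blocks]; lam:fork[blocks] ⇒ blocked
  2. delta ← lam → zeta — lam:fork[blocks] ⇒ blocked
  3. delta ← phi → eps ← lam → zeta — phi:fork[open]; eps:collider[open]; lam:fork[blocks] ⇒ blocked
Since every path is blocked, d-separation holds.

Yes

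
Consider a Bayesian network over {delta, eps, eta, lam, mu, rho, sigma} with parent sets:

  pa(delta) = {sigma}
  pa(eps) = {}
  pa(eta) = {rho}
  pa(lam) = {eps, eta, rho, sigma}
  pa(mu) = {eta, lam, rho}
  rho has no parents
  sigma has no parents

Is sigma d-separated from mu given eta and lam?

Enumerating the 5 paths from sigma to mu and testing each for blocking by {eta, lam}:
  1. sigma → lam ← eta → mu — lam:collider[open]; eta:fork[blocks] ⇒ blocked
  2. sigma → lam ← eta ← rho → mu — lam:collider[open]; eta:chain[blocks]; rho:fork[open] ⇒ blocked
  3. sigma → lam → mu — lam:chain[blocks] ⇒ blocked
  4. sigma → lam ← rho → eta → mu — lam:collider[open]; rho:fork[open]; eta:chain[blocks] ⇒ blocked
  5. sigma → lam ← rho → mu — lam:collider[open]; rho:fork[open] ⇒ active
At least one path is unblocked, so d-separation fails.

No — sigma and mu are not d-separated given {eta, lam}.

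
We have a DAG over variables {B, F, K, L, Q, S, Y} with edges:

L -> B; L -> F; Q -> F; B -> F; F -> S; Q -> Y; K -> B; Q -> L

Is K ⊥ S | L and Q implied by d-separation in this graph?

No

Enumerating the 3 paths from K to S and testing each for blocking by {L, Q}:
Path 1: K → B → F → S
  B is a chain and B is not conditioned on; F is a chain and F is not conditioned on — no node blocks this path, so it is active.
Path 2: K → B ← L → F → S
  B is a collider here and neither B nor any of its descendants is conditioned on, so the collider stays closed — the path is blocked at B.
Path 3: K → B ← L ← Q → F → S
  B is a collider here and neither B nor any of its descendants is conditioned on, so the collider stays closed — the path is blocked at B.
At least one path is unblocked, so d-separation fails.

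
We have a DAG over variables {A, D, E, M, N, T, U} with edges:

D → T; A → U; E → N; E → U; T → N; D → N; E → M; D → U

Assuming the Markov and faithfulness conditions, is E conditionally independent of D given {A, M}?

Yes

There are 3 undirected paths between E and D; checking each against the conditioning set {A, M}:
  1. E → U ← D — U:collider[blocks] ⇒ blocked
  2. E → N ← T ← D — N:collider[blocks]; T:chain[open] ⇒ blocked
  3. E → N ← D — N:collider[blocks] ⇒ blocked
Every path is blocked, so E and D are d-separated given {A, M}.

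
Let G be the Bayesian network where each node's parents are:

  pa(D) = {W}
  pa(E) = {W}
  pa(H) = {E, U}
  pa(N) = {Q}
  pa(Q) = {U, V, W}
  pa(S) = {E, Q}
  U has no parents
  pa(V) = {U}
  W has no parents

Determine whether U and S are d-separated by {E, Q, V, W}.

There are 6 undirected paths between U and S; checking each against the conditioning set {E, Q, V, W}:
Path 1: U → H ← E → S
  H is a collider here and neither H nor any of its descendants is conditioned on, so the collider stays closed — the path is blocked at H.
Path 2: U → H ← E ← W → Q → S
  H is a collider here and neither H nor any of its descendants is conditioned on, so the collider stays closed — the path is blocked at H.
Path 3: U → Q → S
  Q is a chain here and Q is conditioned on, so the path is blocked at Q.
Path 4: U → Q ← W → E → S
  W is a fork here and W is conditioned on, so the path is blocked at W.
Path 5: U → V → Q → S
  V is a chain here and V is conditioned on, so the path is blocked at V.
Path 6: U → V → Q ← W → E → S
  V is a chain here and V is conditioned on, so the path is blocked at V.
Since every path is blocked, d-separation holds.

Yes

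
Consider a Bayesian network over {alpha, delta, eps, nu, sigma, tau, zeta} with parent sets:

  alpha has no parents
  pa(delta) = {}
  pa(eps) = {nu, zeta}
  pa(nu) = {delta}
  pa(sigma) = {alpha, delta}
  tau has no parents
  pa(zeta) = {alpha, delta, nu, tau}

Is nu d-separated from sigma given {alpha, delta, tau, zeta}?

Yes

There are 6 undirected paths between nu and sigma; checking each against the conditioning set {alpha, delta, tau, zeta}:
  1. nu → eps ← zeta ← delta → sigma — eps:collider[blocks]; zeta:chain[blocks]; delta:fork[blocks] ⇒ blocked
  2. nu → eps ← zeta ← alpha → sigma — eps:collider[blocks]; zeta:chain[blocks]; alpha:fork[blocks] ⇒ blocked
  3. nu ← delta → sigma — delta:fork[blocks] ⇒ blocked
  4. nu ← delta → zeta ← alpha → sigma — delta:fork[blocks]; zeta:collider[open]; alpha:fork[blocks] ⇒ blocked
  5. nu → zeta ← delta → sigma — zeta:collider[open]; delta:fork[blocks] ⇒ blocked
  6. nu → zeta ← alpha → sigma — zeta:collider[open]; alpha:fork[blocks] ⇒ blocked
Every path is blocked, so nu and sigma are d-separated given {alpha, delta, tau, zeta}.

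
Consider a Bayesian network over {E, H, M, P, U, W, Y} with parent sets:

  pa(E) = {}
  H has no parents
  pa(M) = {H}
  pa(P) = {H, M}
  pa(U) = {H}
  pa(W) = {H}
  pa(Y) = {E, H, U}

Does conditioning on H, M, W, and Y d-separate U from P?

Yes

Enumerating the 4 paths from U to P and testing each for blocking by {H, M, W, Y}:
Path 1: U ← H → P
  H is a fork here and H is conditioned on, so the path is blocked at H.
Path 2: U ← H → M → P
  H is a fork here and H is conditioned on, so the path is blocked at H.
Path 3: U → Y ← H → P
  H is a fork here and H is conditioned on, so the path is blocked at H.
Path 4: U → Y ← H → M → P
  H is a fork here and H is conditioned on, so the path is blocked at H.
Since every path is blocked, d-separation holds.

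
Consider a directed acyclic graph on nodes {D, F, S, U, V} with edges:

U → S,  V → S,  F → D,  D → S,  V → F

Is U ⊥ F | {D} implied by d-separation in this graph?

Enumerating the 2 paths from U to F and testing each for blocking by {D}:
  1. U → S ← D ← F — S:collider[blocks]; D:chain[blocks] ⇒ blocked
  2. U → S ← V → F — S:collider[blocks]; V:fork[open] ⇒ blocked
Since every path is blocked, d-separation holds.

Yes — U and F are d-separated given {D}.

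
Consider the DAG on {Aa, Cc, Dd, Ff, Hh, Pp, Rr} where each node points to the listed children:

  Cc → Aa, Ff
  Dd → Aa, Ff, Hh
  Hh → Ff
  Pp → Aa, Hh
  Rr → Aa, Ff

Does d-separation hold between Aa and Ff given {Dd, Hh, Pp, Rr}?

No

6 paths connect Aa and Ff; each must be blocked for d-separation to hold:
Path 1: Aa ← Dd → Ff
  Dd is a fork here and Dd is conditioned on, so the path is blocked at Dd.
Path 2: Aa ← Dd → Hh → Ff
  Dd is a fork here and Dd is conditioned on, so the path is blocked at Dd.
Path 3: Aa ← Cc → Ff
  Cc is a fork and Cc is not conditioned on — no node blocks this path, so it is active.
Path 4: Aa ← Pp → Hh → Ff
  Pp is a fork here and Pp is conditioned on, so the path is blocked at Pp.
Path 5: Aa ← Pp → Hh ← Dd → Ff
  Pp is a fork here and Pp is conditioned on, so the path is blocked at Pp.
Path 6: Aa ← Rr → Ff
  Rr is a fork here and Rr is conditioned on, so the path is blocked at Rr.
Since the path Aa ← Cc → Ff is active, Aa and Ff are not d-separated given {Dd, Hh, Pp, Rr}.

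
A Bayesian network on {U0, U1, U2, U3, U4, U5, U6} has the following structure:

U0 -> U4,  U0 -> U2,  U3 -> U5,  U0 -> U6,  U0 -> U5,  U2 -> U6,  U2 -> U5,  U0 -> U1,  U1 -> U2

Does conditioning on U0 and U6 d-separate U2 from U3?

Yes — U2 and U3 are d-separated given {U0, U6}.

We examine all 4 paths between U2 and U3:
  1. U2 → U5 ← U3 — U5:collider[blocks] ⇒ blocked
  2. U2 ← U0 → U5 ← U3 — U0:fork[blocks]; U5:collider[blocks] ⇒ blocked
  3. U2 → U6 ← U0 → U5 ← U3 — U6:collider[open]; U0:fork[blocks]; U5:collider[blocks] ⇒ blocked
  4. U2 ← U1 ← U0 → U5 ← U3 — U1:chain[open]; U0:fork[blocks]; U5:collider[blocks] ⇒ blocked
Every path is blocked, so U2 and U3 are d-separated given {U0, U6}.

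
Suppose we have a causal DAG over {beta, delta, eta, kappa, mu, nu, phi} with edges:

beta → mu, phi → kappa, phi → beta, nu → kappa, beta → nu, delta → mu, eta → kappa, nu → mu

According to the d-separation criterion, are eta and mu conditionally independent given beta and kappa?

No — eta and mu are not d-separated given {beta, kappa}.

Enumerating the 4 paths from eta to mu and testing each for blocking by {beta, kappa}:
Path 1: eta → kappa ← nu ← beta → mu
  beta is a fork here and beta is conditioned on, so the path is blocked at beta.
Path 2: eta → kappa ← nu → mu
  kappa is a collider and kappa is conditioned on, which opens it; nu is a fork and nu is not conditioned on — no node blocks this path, so it is active.
Path 3: eta → kappa ← phi → beta → nu → mu
  beta is a chain here and beta is conditioned on, so the path is blocked at beta.
Path 4: eta → kappa ← phi → beta → mu
  beta is a chain here and beta is conditioned on, so the path is blocked at beta.
Since the path eta → kappa ← nu → mu is active, eta and mu are not d-separated given {beta, kappa}.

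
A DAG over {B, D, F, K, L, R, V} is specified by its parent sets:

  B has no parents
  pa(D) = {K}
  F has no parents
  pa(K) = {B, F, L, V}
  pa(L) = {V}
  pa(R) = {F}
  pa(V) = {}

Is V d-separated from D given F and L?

There are 2 undirected paths between V and D; checking each against the conditioning set {F, L}:
  1. V → L → K → D — L:chain[blocks]; K:chain[open] ⇒ blocked
  2. V → K → D — K:chain[open] ⇒ active
Because an active path exists, V and D are not d-separated.

No — V and D are not d-separated given {F, L}.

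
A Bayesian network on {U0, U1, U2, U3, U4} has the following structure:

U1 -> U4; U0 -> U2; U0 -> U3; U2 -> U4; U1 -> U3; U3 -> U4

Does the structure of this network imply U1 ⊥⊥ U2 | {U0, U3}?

Yes

Enumerating the 4 paths from U1 to U2 and testing each for blocking by {U0, U3}:
Path 1: U1 → U3 ← U0 → U2
  U0 is a fork here and U0 is conditioned on, so the path is blocked at U0.
Path 2: U1 → U3 → U4 ← U2
  U3 is a chain here and U3 is conditioned on, so the path is blocked at U3.
Path 3: U1 → U4 ← U3 ← U0 → U2
  U4 is a collider here and neither U4 nor any of its descendants is conditioned on, so the collider stays closed — the path is blocked at U4.
Path 4: U1 → U4 ← U2
  U4 is a collider here and neither U4 nor any of its descendants is conditioned on, so the collider stays closed — the path is blocked at U4.
Since every path is blocked, d-separation holds.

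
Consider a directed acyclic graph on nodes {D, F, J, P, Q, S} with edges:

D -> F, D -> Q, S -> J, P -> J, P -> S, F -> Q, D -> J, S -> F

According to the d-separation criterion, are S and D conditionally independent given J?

No

4 paths connect S and D; each must be blocked for d-separation to hold:
Path 1: S → J ← D
  J is a collider and J is conditioned on, which opens it — no node blocks this path, so it is active.
Path 2: S ← P → J ← D
  P is a fork and P is not conditioned on; J is a collider and J is conditioned on, which opens it — no node blocks this path, so it is active.
Path 3: S → F ← D
  F is a collider here and neither F nor any of its descendants is conditioned on, so the collider stays closed — the path is blocked at F.
Path 4: S → F → Q ← D
  Q is a collider here and neither Q nor any of its descendants is conditioned on, so the collider stays closed — the path is blocked at Q.
Since the path S → J ← D is active, S and D are not d-separated given {J}.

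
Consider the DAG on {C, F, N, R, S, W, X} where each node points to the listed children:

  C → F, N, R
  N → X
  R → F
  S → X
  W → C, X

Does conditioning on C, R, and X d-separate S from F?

Yes

4 paths connect S and F; each must be blocked for d-separation to hold:
  1. S → X ← N ← C → R → F — X:collider[open]; N:chain[open]; C:fork[blocks]; R:chain[blocks] ⇒ blocked
  2. S → X ← N ← C → F — X:collider[open]; N:chain[open]; C:fork[blocks] ⇒ blocked
  3. S → X ← W → C → R → F — X:collider[open]; W:fork[open]; C:chain[blocks]; R:chain[blocks] ⇒ blocked
  4. S → X ← W → C → F — X:collider[open]; W:fork[open]; C:chain[blocks] ⇒ blocked
Every path is blocked, so S and F are d-separated given {C, R, X}.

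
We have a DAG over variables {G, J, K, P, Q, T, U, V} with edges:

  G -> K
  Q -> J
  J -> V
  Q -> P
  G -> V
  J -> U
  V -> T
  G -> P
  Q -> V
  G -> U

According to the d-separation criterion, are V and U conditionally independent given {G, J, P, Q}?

6 paths connect V and U; each must be blocked for d-separation to hold:
  1. V ← J ← Q → P ← G → U — J:chain[blocks]; Q:fork[blocks]; P:collider[open]; G:fork[blocks] ⇒ blocked
  2. V ← J → U — J:fork[blocks] ⇒ blocked
  3. V ← Q → J → U — Q:fork[blocks]; J:chain[blocks] ⇒ blocked
  4. V ← Q → P ← G → U — Q:fork[blocks]; P:collider[open]; G:fork[blocks] ⇒ blocked
  5. V ← G → P ← Q → J → U — G:fork[blocks]; P:collider[open]; Q:fork[blocks]; J:chain[blocks] ⇒ blocked
  6. V ← G → U — G:fork[blocks] ⇒ blocked
All paths are blocked; V ⊥ U | {G, J, P, Q} holds.

Yes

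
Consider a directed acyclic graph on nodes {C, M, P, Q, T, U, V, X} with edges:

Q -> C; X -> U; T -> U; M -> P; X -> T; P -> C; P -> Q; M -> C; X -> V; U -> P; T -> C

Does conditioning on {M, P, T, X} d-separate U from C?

Yes

We examine all 5 paths between U and C:
Path 1: U ← X → T → C
  X is a fork here and X is conditioned on, so the path is blocked at X.
Path 2: U ← T → C
  T is a fork here and T is conditioned on, so the path is blocked at T.
Path 3: U → P ← M → C
  M is a fork here and M is conditioned on, so the path is blocked at M.
Path 4: U → P → C
  P is a chain here and P is conditioned on, so the path is blocked at P.
Path 5: U → P → Q → C
  P is a chain here and P is conditioned on, so the path is blocked at P.
All paths are blocked; U ⊥ C | {M, P, T, X} holds.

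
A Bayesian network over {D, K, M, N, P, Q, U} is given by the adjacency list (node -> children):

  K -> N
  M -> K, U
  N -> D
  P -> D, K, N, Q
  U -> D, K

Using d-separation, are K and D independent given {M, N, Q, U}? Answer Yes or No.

No — K and D are not d-separated given {M, N, Q, U}.

Enumerating the 6 paths from K to D and testing each for blocking by {M, N, Q, U}:
  1. K → N ← P → D — N:collider[open]; P:fork[open] ⇒ active
  2. K → N → D — N:chain[blocks] ⇒ blocked
  3. K ← P → N → D — P:fork[open]; N:chain[blocks] ⇒ blocked
  4. K ← P → D — P:fork[open] ⇒ active
  5. K ← M → U → D — M:fork[blocks]; U:chain[blocks] ⇒ blocked
  6. K ← U → D — U:fork[blocks] ⇒ blocked
Because an active path exists, K and D are not d-separated.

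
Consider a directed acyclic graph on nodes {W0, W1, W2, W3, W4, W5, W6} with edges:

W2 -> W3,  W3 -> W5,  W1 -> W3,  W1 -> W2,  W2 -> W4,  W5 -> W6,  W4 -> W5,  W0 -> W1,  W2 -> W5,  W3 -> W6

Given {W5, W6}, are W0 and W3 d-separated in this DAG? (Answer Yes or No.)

No

We examine all 6 paths between W0 and W3:
Path 1: W0 → W1 → W3
  W1 is a chain and W1 is not conditioned on — no node blocks this path, so it is active.
Path 2: W0 → W1 → W2 → W5 ← W3
  W1 is a chain and W1 is not conditioned on; W2 is a chain and W2 is not conditioned on; W5 is a collider and W5 is conditioned on, which opens it — no node blocks this path, so it is active.
Path 3: W0 → W1 → W2 → W5 → W6 ← W3
  W5 is a chain here and W5 is conditioned on, so the path is blocked at W5.
Path 4: W0 → W1 → W2 → W4 → W5 ← W3
  W1 is a chain and W1 is not conditioned on; W2 is a chain and W2 is not conditioned on; W4 is a chain and W4 is not conditioned on; W5 is a collider and W5 is conditioned on, which opens it — no node blocks this path, so it is active.
Path 5: W0 → W1 → W2 → W4 → W5 → W6 ← W3
  W5 is a chain here and W5 is conditioned on, so the path is blocked at W5.
Path 6: W0 → W1 → W2 → W3
  W1 is a chain and W1 is not conditioned on; W2 is a chain and W2 is not conditioned on — no node blocks this path, so it is active.
Since the path W0 → W1 → W3 is active, W0 and W3 are not d-separated given {W5, W6}.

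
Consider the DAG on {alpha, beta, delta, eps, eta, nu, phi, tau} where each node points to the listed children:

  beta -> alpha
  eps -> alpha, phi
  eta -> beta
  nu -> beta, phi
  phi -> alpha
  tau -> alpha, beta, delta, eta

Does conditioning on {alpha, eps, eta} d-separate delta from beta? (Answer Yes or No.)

There are 5 undirected paths between delta and beta; checking each against the conditioning set {alpha, eps, eta}:
  1. delta ← tau → beta — tau:fork[open] ⇒ active
  2. delta ← tau → alpha ← beta — tau:fork[open]; alpha:collider[open] ⇒ active
  3. delta ← tau → alpha ← phi ← nu → beta — tau:fork[open]; alpha:collider[open]; phi:chain[open]; nu:fork[open] ⇒ active
  4. delta ← tau → alpha ← eps → phi ← nu → beta — tau:fork[open]; alpha:collider[open]; eps:fork[blocks]; phi:collider[open]; nu:fork[open] ⇒ blocked
  5. delta ← tau → eta → beta — tau:fork[open]; eta:chain[blocks] ⇒ blocked
At least one path is unblocked, so d-separation fails.

No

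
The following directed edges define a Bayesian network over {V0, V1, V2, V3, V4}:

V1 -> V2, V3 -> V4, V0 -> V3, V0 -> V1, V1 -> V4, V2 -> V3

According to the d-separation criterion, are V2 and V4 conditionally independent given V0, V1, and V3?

Yes

There are 4 undirected paths between V2 and V4; checking each against the conditioning set {V0, V1, V3}:
Path 1: V2 ← V1 ← V0 → V3 → V4
  V1 is a chain here and V1 is conditioned on, so the path is blocked at V1.
Path 2: V2 ← V1 → V4
  V1 is a fork here and V1 is conditioned on, so the path is blocked at V1.
Path 3: V2 → V3 ← V0 → V1 → V4
  V0 is a fork here and V0 is conditioned on, so the path is blocked at V0.
Path 4: V2 → V3 → V4
  V3 is a chain here and V3 is conditioned on, so the path is blocked at V3.
Since every path is blocked, d-separation holds.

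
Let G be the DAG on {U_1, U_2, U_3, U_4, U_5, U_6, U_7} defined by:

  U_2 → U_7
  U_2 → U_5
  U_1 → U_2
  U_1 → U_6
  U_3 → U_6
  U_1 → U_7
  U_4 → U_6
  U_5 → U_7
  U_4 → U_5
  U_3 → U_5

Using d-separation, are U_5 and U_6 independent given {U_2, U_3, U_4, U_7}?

6 paths connect U_5 and U_6; each must be blocked for d-separation to hold:
  1. U_5 ← U_4 → U_6 — U_4:fork[blocks] ⇒ blocked
  2. U_5 ← U_2 ← U_1 → U_6 — U_2:chain[blocks]; U_1:fork[open] ⇒ blocked
  3. U_5 ← U_2 → U_7 ← U_1 → U_6 — U_2:fork[blocks]; U_7:collider[open]; U_1:fork[open] ⇒ blocked
  4. U_5 ← U_3 → U_6 — U_3:fork[blocks] ⇒ blocked
  5. U_5 → U_7 ← U_1 → U_6 — U_7:collider[open]; U_1:fork[open] ⇒ active
  6. U_5 → U_7 ← U_2 ← U_1 → U_6 — U_7:collider[open]; U_2:chain[blocks]; U_1:fork[open] ⇒ blocked
Since the path U_5 → U_7 ← U_1 → U_6 is active, U_5 and U_6 are not d-separated given {U_2, U_3, U_4, U_7}.

No — U_5 and U_6 are not d-separated given {U_2, U_3, U_4, U_7}.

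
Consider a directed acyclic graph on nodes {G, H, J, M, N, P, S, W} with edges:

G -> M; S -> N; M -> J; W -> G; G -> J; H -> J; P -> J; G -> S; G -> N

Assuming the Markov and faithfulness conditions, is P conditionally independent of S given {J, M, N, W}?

No

There are 4 undirected paths between P and S; checking each against the conditioning set {J, M, N, W}:
  1. P → J ← M ← G → S — J:collider[open]; M:chain[blocks]; G:fork[open] ⇒ blocked
  2. P → J ← M ← G → N ← S — J:collider[open]; M:chain[blocks]; G:fork[open]; N:collider[open] ⇒ blocked
  3. P → J ← G → S — J:collider[open]; G:fork[open] ⇒ active
  4. P → J ← G → N ← S — J:collider[open]; G:fork[open]; N:collider[open] ⇒ active
Since the path P → J ← G → S is active, P and S are not d-separated given {J, M, N, W}.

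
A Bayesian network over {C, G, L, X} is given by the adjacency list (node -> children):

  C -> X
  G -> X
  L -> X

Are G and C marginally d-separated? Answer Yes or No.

Yes

There is one path between G and C:
Path 1: G → X ← C
  X is a collider here and neither X nor any of its descendants is conditioned on, so the collider stays closed — the path is blocked at X.
Since every path is blocked, d-separation holds.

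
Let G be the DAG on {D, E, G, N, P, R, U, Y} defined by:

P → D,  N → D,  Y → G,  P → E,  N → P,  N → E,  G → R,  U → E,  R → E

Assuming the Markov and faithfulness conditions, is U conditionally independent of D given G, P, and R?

We examine all 4 paths between U and D:
Path 1: U → E ← P → D
  E is a collider here and neither E nor any of its descendants is conditioned on, so the collider stays closed — the path is blocked at E.
Path 2: U → E ← P ← N → D
  E is a collider here and neither E nor any of its descendants is conditioned on, so the collider stays closed — the path is blocked at E.
Path 3: U → E ← N → D
  E is a collider here and neither E nor any of its descendants is conditioned on, so the collider stays closed — the path is blocked at E.
Path 4: U → E ← N → P → D
  E is a collider here and neither E nor any of its descendants is conditioned on, so the collider stays closed — the path is blocked at E.
Since every path is blocked, d-separation holds.

Yes — U and D are d-separated given {G, P, R}.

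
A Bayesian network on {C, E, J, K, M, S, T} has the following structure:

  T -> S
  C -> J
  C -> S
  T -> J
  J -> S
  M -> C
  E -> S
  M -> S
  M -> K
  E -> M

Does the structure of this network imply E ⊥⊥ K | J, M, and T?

There are 5 undirected paths between E and K; checking each against the conditioning set {J, M, T}:
  1. E → S ← C ← M → K — S:collider[blocks]; C:chain[open]; M:fork[blocks] ⇒ blocked
  2. E → S ← T → J ← C ← M → K — S:collider[blocks]; T:fork[blocks]; J:collider[open]; C:chain[open]; M:fork[blocks] ⇒ blocked
  3. E → S ← J ← C ← M → K — S:collider[blocks]; J:chain[blocks]; C:chain[open]; M:fork[blocks] ⇒ blocked
  4. E → S ← M → K — S:collider[blocks]; M:fork[blocks] ⇒ blocked
  5. E → M → K — M:chain[blocks] ⇒ blocked
Every path is blocked, so E and K are d-separated given {J, M, T}.

Yes — E and K are d-separated given {J, M, T}.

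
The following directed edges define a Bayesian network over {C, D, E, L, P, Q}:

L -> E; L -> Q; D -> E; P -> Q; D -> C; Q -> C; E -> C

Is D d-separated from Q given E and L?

We examine all 4 paths between D and Q:
  1. D → E → C ← Q — E:chain[blocks]; C:collider[blocks] ⇒ blocked
  2. D → E ← L → Q — E:collider[open]; L:fork[blocks] ⇒ blocked
  3. D → C ← E ← L → Q — C:collider[blocks]; E:chain[blocks]; L:fork[blocks] ⇒ blocked
  4. D → C ← Q — C:collider[blocks] ⇒ blocked
All paths are blocked; D ⊥ Q | {E, L} holds.

Yes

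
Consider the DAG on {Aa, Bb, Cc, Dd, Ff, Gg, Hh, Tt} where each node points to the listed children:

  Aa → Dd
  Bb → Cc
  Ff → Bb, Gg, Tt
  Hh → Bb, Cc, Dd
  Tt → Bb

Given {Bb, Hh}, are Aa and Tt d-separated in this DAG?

There are 4 undirected paths between Aa and Tt; checking each against the conditioning set {Bb, Hh}:
  1. Aa → Dd ← Hh → Bb ← Ff → Tt — Dd:collider[blocks]; Hh:fork[blocks]; Bb:collider[open]; Ff:fork[open] ⇒ blocked
  2. Aa → Dd ← Hh → Bb ← Tt — Dd:collider[blocks]; Hh:fork[blocks]; Bb:collider[open] ⇒ blocked
  3. Aa → Dd ← Hh → Cc ← Bb ← Ff → Tt — Dd:collider[blocks]; Hh:fork[blocks]; Cc:collider[blocks]; Bb:chain[blocks]; Ff:fork[open] ⇒ blocked
  4. Aa → Dd ← Hh → Cc ← Bb ← Tt — Dd:collider[blocks]; Hh:fork[blocks]; Cc:collider[blocks]; Bb:chain[blocks] ⇒ blocked
Every path is blocked, so Aa and Tt are d-separated given {Bb, Hh}.

Yes — Aa and Tt are d-separated given {Bb, Hh}.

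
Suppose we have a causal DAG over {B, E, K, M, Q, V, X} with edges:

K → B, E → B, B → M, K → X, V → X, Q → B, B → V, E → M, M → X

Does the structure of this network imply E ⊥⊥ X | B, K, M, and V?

We examine all 6 paths between E and X:
  1. E → M → X — M:chain[blocks] ⇒ blocked
  2. E → M ← B → V → X — M:collider[open]; B:fork[blocks]; V:chain[blocks] ⇒ blocked
  3. E → M ← B ← K → X — M:collider[open]; B:chain[blocks]; K:fork[blocks] ⇒ blocked
  4. E → B → V → X — B:chain[blocks]; V:chain[blocks] ⇒ blocked
  5. E → B → M → X — B:chain[blocks]; M:chain[blocks] ⇒ blocked
  6. E → B ← K → X — B:collider[open]; K:fork[blocks] ⇒ blocked
All paths are blocked; E ⊥ X | {B, K, M, V} holds.

Yes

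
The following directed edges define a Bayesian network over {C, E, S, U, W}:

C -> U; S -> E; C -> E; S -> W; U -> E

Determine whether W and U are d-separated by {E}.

No — W and U are not d-separated given {E}.

Enumerating the 2 paths from W to U and testing each for blocking by {E}:
Path 1: W ← S → E ← C → U
  S is a fork and S is not conditioned on; E is a collider and E is conditioned on, which opens it; C is a fork and C is not conditioned on — no node blocks this path, so it is active.
Path 2: W ← S → E ← U
  S is a fork and S is not conditioned on; E is a collider and E is conditioned on, which opens it — no node blocks this path, so it is active.
Because an active path exists, W and U are not d-separated.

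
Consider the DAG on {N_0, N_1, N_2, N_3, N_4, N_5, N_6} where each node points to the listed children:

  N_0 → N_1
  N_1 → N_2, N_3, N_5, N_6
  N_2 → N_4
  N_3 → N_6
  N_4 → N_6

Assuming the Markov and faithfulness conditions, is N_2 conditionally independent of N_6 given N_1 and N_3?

3 paths connect N_2 and N_6; each must be blocked for d-separation to hold:
Path 1: N_2 → N_4 → N_6
  N_4 is a chain and N_4 is not conditioned on — no node blocks this path, so it is active.
Path 2: N_2 ← N_1 → N_6
  N_1 is a fork here and N_1 is conditioned on, so the path is blocked at N_1.
Path 3: N_2 ← N_1 → N_3 → N_6
  N_1 is a fork here and N_1 is conditioned on, so the path is blocked at N_1.
At least one path is unblocked, so d-separation fails.

No — N_2 and N_6 are not d-separated given {N_1, N_3}.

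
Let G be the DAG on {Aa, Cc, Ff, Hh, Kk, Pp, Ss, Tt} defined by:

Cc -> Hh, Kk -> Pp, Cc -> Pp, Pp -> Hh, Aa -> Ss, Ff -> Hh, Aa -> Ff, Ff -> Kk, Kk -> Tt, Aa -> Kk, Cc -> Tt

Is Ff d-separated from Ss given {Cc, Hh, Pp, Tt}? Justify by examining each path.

No

6 paths connect Ff and Ss; each must be blocked for d-separation to hold:
Path 1: Ff → Hh ← Pp ← Cc → Tt ← Kk ← Aa → Ss
  Pp is a chain here and Pp is conditioned on, so the path is blocked at Pp.
Path 2: Ff → Hh ← Pp ← Kk ← Aa → Ss
  Pp is a chain here and Pp is conditioned on, so the path is blocked at Pp.
Path 3: Ff → Hh ← Cc → Pp ← Kk ← Aa → Ss
  Cc is a fork here and Cc is conditioned on, so the path is blocked at Cc.
Path 4: Ff → Hh ← Cc → Tt ← Kk ← Aa → Ss
  Cc is a fork here and Cc is conditioned on, so the path is blocked at Cc.
Path 5: Ff ← Aa → Ss
  Aa is a fork and Aa is not conditioned on — no node blocks this path, so it is active.
Path 6: Ff → Kk ← Aa → Ss
  Kk is a collider and its descendant Hh is conditioned on, which opens it; Aa is a fork and Aa is not conditioned on — no node blocks this path, so it is active.
At least one path is unblocked, so d-separation fails.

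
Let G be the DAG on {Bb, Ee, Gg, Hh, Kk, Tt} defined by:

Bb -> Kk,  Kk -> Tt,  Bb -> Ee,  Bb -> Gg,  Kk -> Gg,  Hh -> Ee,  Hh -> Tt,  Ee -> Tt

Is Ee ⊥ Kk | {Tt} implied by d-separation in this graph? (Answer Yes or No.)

Enumerating the 4 paths from Ee to Kk and testing each for blocking by {Tt}:
  1. Ee ← Hh → Tt ← Kk — Hh:fork[open]; Tt:collider[open] ⇒ active
  2. Ee ← Bb → Kk — Bb:fork[open] ⇒ active
  3. Ee ← Bb → Gg ← Kk — Bb:fork[open]; Gg:collider[blocks] ⇒ blocked
  4. Ee → Tt ← Kk — Tt:collider[open] ⇒ active
Because an active path exists, Ee and Kk are not d-separated.

No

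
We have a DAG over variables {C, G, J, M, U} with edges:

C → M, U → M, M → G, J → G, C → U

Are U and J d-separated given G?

No

2 paths connect U and J; each must be blocked for d-separation to hold:
  1. U ← C → M → G ← J — C:fork[open]; M:chain[open]; G:collider[open] ⇒ active
  2. U → M → G ← J — M:chain[open]; G:collider[open] ⇒ active
Since the path U ← C → M → G ← J is active, U and J are not d-separated given {G}.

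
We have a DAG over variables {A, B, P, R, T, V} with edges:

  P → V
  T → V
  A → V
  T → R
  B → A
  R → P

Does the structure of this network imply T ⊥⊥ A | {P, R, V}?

No — T and A are not d-separated given {P, R, V}.

Enumerating the 2 paths from T to A and testing each for blocking by {P, R, V}:
Path 1: T → R → P → V ← A
  R is a chain here and R is conditioned on, so the path is blocked at R.
Path 2: T → V ← A
  V is a collider and V is conditioned on, which opens it — no node blocks this path, so it is active.
Because an active path exists, T and A are not d-separated.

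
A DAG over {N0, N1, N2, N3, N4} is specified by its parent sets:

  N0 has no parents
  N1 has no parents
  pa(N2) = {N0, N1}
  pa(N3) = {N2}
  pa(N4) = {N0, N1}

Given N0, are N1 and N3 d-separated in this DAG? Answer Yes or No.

2 paths connect N1 and N3; each must be blocked for d-separation to hold:
  1. N1 → N2 → N3 — N2:chain[open] ⇒ active
  2. N1 → N4 ← N0 → N2 → N3 — N4:collider[blocks]; N0:fork[blocks]; N2:chain[open] ⇒ blocked
Since the path N1 → N2 → N3 is active, N1 and N3 are not d-separated given {N0}.

No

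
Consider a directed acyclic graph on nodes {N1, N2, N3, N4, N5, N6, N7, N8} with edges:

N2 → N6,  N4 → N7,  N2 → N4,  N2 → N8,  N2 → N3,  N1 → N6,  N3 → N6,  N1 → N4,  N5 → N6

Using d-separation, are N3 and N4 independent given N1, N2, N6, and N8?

Yes

Enumerating the 4 paths from N3 to N4 and testing each for blocking by {N1, N2, N6, N8}:
Path 1: N3 → N6 ← N1 → N4
  N1 is a fork here and N1 is conditioned on, so the path is blocked at N1.
Path 2: N3 → N6 ← N2 → N4
  N2 is a fork here and N2 is conditioned on, so the path is blocked at N2.
Path 3: N3 ← N2 → N6 ← N1 → N4
  N2 is a fork here and N2 is conditioned on, so the path is blocked at N2.
Path 4: N3 ← N2 → N4
  N2 is a fork here and N2 is conditioned on, so the path is blocked at N2.
Every path is blocked, so N3 and N4 are d-separated given {N1, N2, N6, N8}.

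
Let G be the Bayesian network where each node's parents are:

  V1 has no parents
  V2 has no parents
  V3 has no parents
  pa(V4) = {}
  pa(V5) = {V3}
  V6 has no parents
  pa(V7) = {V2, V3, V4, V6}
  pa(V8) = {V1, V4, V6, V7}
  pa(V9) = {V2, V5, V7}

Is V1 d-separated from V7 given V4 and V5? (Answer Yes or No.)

Yes — V1 and V7 are d-separated given {V4, V5}.

3 paths connect V1 and V7; each must be blocked for d-separation to hold:
  1. V1 → V8 ← V6 → V7 — V8:collider[blocks]; V6:fork[open] ⇒ blocked
  2. V1 → V8 ← V7 — V8:collider[blocks] ⇒ blocked
  3. V1 → V8 ← V4 → V7 — V8:collider[blocks]; V4:fork[blocks] ⇒ blocked
Since every path is blocked, d-separation holds.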